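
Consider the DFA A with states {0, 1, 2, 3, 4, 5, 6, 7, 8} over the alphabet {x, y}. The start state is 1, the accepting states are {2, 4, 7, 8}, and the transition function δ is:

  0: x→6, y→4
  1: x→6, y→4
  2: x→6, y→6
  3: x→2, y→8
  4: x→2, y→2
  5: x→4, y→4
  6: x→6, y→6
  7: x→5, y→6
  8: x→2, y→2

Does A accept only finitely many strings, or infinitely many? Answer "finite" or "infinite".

The useful states (reachable from 1 and able to reach an accepting state) are {1, 2, 4}.
Restricted to these states the transition graph has no cycle, so every accepting path has bounded length and L is finite.

finite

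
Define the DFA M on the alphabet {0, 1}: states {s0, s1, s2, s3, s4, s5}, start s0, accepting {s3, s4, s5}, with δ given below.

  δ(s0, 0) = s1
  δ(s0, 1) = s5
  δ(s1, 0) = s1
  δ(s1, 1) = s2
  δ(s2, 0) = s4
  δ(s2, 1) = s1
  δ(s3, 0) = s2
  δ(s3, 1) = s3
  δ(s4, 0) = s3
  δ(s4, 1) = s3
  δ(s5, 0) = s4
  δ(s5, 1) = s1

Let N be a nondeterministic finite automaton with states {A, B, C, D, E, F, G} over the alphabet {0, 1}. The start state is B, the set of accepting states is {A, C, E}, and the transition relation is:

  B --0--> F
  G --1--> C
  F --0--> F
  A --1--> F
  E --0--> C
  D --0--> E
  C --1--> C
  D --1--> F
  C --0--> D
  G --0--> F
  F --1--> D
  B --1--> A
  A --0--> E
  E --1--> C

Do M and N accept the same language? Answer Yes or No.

Yes

Exploring the product automaton M × N from the start pair (s0, B), following both machines on each input symbol, reaches 6 state pairs: (s0, B), (s1, F), (s5, A), (s2, D), (s4, E), (s3, C).
M accepts in {s3, s4, s5} and N accepts in {A, C, E}. In every reachable pair the two components are either both accepting — (s5, A), (s4, E), (s3, C) — or both non-accepting, so no string is accepted by exactly one of the machines: L(M) \ L(N) and L(N) \ L(M) are both empty.
Hence every string is accepted by M iff it is accepted by N, and the two languages coincide.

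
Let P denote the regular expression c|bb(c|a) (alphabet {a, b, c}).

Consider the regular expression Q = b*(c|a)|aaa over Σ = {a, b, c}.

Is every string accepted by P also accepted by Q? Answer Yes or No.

Yes

Converting the expression P to a DFA (subset construction, then merging equivalent states) gives the minimal DFA with states {p0, p1, p2, p3, p4}, start state p0, accepting states {p3} and transitions p0: a→p1, b→p2, c→p3; p1: a→p1, b→p1, c→p1; p2: a→p1, b→p4, c→p1; p3: a→p1, b→p1, c→p1; p4: a→p3, b→p1, c→p3.
Converting the expression Q to a DFA (subset construction, then merging equivalent states) gives the minimal DFA with states {q0, q1, q2, q3, q4, q5}, start state q0, accepting states {q1, q3} and transitions q0: a→q1, b→q2, c→q3; q1: a→q4, b→q5, c→q5; q2: a→q3, b→q2, c→q3; q3: a→q5, b→q5, c→q5; q4: a→q3, b→q5, c→q5; q5: a→q5, b→q5, c→q5.
Exploring the product automaton P × Q from the start pair (p0, q0), following both machines on each input symbol, reaches 9 state pairs: (p0, q0), (p1, q1), (p2, q2), (p3, q3), (p1, q4), (p1, q5), (p1, q3), (p4, q2), (p1, q2).
P accepts in {p3} and Q accepts in {q1, q3}. The reachable pairs whose P-component is accepting are (p3, q3); in each of them the Q-component is accepting too, so the product for L(P) \ L(Q) (P-component accepting, Q-component rejecting) has no reachable accepting pair and the difference is empty.
Hence every string in L(P) is also in L(Q).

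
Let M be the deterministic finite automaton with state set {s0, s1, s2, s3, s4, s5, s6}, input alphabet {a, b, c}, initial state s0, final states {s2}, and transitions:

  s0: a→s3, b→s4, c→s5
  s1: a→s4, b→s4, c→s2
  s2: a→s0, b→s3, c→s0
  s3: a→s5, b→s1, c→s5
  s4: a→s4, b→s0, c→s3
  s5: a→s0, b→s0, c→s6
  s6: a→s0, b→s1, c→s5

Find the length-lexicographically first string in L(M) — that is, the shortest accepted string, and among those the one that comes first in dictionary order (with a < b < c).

A breadth-first search from s0 reaches an accepting state first via the path s0 → s3 → s1 → s2 on input abc.
No string of length < 3 is accepted (BFS exhausts all shorter strings without reaching an accepting state), and abc is the lexicographically least accepting string of length 3.

abc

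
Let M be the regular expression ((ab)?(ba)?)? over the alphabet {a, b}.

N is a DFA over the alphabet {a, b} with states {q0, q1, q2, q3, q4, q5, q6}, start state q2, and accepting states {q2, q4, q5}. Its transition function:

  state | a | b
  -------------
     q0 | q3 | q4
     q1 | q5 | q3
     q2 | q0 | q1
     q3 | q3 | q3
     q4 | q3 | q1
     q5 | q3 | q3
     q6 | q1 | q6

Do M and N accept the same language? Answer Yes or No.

Yes

Converting the expression M to a DFA (subset construction, then merging equivalent states) gives the minimal DFA with states {m0, m1, m2, m3, m4, m5}, start state m0, accepting states {m0, m4, m5} and transitions m0: a→m1, b→m2; m1: a→m3, b→m4; m2: a→m5, b→m3; m3: a→m3, b→m3; m4: a→m3, b→m2; m5: a→m3, b→m3.
Exploring the product automaton M × N from the start pair (m0, q2), following both machines on each input symbol, reaches 6 state pairs: (m0, q2), (m1, q0), (m2, q1), (m3, q3), (m4, q4), (m5, q5).
M accepts in {m0, m4, m5} and N accepts in {q2, q4, q5}. In every reachable pair the two components are either both accepting — (m0, q2), (m4, q4), (m5, q5) — or both non-accepting, so no string is accepted by exactly one of the machines: L(M) \ L(N) and L(N) \ L(M) are both empty.
Hence every string is accepted by M iff it is accepted by N, and the two languages coincide.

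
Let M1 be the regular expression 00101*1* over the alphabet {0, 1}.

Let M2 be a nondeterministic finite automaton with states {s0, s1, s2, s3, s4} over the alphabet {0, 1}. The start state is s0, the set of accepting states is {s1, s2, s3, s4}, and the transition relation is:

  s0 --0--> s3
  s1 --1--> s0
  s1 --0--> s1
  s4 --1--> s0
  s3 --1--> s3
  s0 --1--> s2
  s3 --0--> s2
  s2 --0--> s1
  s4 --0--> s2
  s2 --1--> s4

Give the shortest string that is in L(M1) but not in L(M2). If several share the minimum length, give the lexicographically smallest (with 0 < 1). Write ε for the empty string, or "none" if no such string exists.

001011

The string 001011 is accepted by M1 but not by M2.
No shorter string lies in the difference, and 001011 is the lexicographically first length-6 string in L(M1) \ L(M2).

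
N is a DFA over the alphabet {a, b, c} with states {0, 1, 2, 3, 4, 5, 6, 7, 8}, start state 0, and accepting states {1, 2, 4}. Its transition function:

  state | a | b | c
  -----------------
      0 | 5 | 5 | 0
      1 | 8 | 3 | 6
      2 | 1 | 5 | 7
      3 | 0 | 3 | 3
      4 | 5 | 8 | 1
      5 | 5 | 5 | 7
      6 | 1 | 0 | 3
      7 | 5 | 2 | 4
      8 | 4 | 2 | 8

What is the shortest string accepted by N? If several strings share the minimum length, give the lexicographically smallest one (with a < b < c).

A breadth-first search from 0 reaches an accepting state first via the path 0 → 5 → 7 → 2 on input acb.
No string of length < 3 is accepted (BFS exhausts all shorter strings without reaching an accepting state), and acb is the lexicographically least accepting string of length 3.

acb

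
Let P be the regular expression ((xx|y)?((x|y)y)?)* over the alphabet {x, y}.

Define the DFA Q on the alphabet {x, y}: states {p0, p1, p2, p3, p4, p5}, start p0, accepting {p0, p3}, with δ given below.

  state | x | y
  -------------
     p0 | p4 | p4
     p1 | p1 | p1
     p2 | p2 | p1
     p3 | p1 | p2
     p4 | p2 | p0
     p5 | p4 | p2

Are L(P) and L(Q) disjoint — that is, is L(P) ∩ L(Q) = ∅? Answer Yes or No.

No

The empty string ε is accepted by both P and Q.
Hence L(P) ∩ L(Q) ≠ ∅.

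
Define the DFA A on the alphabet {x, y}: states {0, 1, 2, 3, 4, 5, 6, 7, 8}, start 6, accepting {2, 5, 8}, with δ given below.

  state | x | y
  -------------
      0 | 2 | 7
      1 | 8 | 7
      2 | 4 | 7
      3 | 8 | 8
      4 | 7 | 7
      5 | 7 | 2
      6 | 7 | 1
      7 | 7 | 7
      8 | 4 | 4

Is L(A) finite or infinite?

finite

The useful states (reachable from 6 and able to reach an accepting state) are {1, 6, 8}.
Restricted to these states the transition graph has no cycle, so every accepting path has bounded length and L is finite.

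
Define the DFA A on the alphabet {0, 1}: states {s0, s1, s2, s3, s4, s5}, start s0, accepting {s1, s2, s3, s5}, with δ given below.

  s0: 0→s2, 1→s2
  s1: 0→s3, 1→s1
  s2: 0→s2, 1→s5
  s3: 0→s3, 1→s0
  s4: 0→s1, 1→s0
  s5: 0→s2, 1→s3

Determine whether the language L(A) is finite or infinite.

infinite

State s2 is reachable from the start and can reach an accepting state, and it lies on the cycle s2 → s2.
Traversing that cycle any number of times yields accepted strings of unbounded length, so the language is infinite.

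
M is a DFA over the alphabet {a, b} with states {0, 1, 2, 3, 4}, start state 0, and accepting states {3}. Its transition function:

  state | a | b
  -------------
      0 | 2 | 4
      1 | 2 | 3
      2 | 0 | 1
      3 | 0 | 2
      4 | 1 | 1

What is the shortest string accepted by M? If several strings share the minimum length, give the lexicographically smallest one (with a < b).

abb

A breadth-first search from 0 reaches an accepting state first via the path 0 → 2 → 1 → 3 on input abb.
No string of length < 3 is accepted (BFS exhausts all shorter strings without reaching an accepting state), and abb is the lexicographically least accepting string of length 3.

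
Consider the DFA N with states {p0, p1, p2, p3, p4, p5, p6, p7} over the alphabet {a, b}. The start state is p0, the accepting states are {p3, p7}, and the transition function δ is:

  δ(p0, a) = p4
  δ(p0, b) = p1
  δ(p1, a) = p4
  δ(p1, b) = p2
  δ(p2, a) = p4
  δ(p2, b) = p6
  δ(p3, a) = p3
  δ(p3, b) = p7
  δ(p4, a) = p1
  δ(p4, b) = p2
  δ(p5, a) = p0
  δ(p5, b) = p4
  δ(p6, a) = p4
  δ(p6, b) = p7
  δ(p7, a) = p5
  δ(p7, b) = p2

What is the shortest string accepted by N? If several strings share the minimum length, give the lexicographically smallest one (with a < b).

abbb

A breadth-first search from p0 reaches an accepting state first via the path p0 → p4 → p2 → p6 → p7 on input abbb.
No string of length < 4 is accepted (BFS exhausts all shorter strings without reaching an accepting state), and abbb is the lexicographically least accepting string of length 4.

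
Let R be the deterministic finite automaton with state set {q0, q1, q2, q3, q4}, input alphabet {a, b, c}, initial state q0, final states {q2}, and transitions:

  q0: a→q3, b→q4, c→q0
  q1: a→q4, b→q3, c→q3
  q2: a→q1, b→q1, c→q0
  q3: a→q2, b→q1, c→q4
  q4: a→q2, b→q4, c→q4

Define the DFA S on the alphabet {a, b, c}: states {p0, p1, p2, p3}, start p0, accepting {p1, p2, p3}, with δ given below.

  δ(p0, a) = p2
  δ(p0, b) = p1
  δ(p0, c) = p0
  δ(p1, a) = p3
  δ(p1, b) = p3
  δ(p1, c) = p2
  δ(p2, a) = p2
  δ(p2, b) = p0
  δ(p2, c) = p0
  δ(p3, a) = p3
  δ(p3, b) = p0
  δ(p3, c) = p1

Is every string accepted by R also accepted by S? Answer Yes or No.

Exploring the product automaton R × S from the start pair (q0, p0), following both machines on each input symbol, reaches 17 state pairs: (q0, p0), (q3, p2), (q4, p1), (q2, p2), (q1, p0), (q4, p0), (q2, p3), (q4, p3), (q4, p2), (q1, p2), (q3, p1), (q3, p0), (q1, p3), (q0, p1), (q1, p1), (q3, p3), (q0, p2).
R accepts in {q2} and S accepts in {p1, p2, p3}. The reachable pairs whose R-component is accepting are (q2, p2), (q2, p3); in each of them the S-component is accepting too, so the product for L(R) \ L(S) (R-component accepting, S-component rejecting) has no reachable accepting pair and the difference is empty.
Hence every string in L(R) is also in L(S).

Yes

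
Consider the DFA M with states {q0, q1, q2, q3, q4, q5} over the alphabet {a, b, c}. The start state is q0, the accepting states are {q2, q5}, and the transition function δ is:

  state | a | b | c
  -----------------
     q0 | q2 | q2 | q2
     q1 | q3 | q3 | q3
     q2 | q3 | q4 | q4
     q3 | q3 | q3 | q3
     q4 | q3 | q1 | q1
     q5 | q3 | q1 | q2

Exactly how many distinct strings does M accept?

The useful subgraph on states {q0, q2} is acyclic, so L(M) is finite; the longest accepting path visits 2 useful states, giving maximum string length 1.
Counting accepting paths from q0 by length: 3 of length 1. Total 3.

3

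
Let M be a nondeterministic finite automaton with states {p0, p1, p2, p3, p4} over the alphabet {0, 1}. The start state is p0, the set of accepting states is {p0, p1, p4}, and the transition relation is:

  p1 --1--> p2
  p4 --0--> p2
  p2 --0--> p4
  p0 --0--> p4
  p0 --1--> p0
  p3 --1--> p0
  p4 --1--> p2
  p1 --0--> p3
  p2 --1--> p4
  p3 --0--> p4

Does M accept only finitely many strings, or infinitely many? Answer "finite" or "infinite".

infinite

State p0 is reachable from the start and can reach an accepting state, and it lies on the cycle p0 → p0.
Traversing that cycle any number of times yields accepted strings of unbounded length, so the language is infinite.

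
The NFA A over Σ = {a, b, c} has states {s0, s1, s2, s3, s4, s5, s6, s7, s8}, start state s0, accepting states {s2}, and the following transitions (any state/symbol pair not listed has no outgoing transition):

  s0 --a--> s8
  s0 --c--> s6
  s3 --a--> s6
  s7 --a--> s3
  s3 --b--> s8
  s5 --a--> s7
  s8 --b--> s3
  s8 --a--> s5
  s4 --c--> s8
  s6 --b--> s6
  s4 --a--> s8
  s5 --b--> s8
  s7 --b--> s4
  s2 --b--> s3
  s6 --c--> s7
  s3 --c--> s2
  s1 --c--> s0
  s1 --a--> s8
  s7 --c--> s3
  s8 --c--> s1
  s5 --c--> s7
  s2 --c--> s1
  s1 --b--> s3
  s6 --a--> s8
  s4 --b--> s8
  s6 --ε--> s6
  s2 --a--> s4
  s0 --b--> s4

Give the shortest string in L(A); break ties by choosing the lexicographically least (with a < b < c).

A breadth-first search from s0 reaches an accepting state first via the path s0 → s8 → s3 → s2 on input abc.
No string of length < 3 is accepted (BFS exhausts all shorter strings without reaching an accepting state), and abc is the lexicographically least accepting string of length 3.

abc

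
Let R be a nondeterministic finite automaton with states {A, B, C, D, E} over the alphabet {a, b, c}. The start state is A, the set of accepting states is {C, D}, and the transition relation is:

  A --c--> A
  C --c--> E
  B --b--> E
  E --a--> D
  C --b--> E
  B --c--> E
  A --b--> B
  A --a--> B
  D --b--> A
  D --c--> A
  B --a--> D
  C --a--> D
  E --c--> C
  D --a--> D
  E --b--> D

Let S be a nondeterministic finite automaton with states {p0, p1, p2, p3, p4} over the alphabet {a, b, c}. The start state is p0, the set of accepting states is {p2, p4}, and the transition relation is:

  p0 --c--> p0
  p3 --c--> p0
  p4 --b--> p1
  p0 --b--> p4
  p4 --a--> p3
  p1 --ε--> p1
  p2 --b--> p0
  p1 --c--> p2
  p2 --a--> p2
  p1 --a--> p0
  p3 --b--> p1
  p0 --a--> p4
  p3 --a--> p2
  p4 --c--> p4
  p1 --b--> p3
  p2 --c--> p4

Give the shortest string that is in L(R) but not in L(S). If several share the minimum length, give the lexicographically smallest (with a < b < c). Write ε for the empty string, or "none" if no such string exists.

aa

The string aa is accepted by R but not by S.
No shorter string lies in the difference, and aa is the lexicographically first length-2 string in L(R) \ L(S).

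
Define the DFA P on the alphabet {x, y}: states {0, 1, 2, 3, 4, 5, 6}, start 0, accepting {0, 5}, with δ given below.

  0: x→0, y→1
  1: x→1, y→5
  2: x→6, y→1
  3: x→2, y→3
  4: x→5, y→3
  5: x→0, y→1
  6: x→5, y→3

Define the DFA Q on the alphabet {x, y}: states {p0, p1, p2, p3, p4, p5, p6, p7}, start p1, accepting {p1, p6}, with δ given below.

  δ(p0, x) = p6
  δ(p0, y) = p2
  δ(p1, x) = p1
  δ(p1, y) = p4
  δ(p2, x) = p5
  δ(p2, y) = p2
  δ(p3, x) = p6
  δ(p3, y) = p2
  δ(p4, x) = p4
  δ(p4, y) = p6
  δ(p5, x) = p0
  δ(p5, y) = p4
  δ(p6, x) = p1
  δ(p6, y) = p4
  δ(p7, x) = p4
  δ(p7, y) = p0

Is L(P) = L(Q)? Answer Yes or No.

Yes

Exploring the product automaton P × Q from the start pair (0, p1), following both machines on each input symbol, reaches 3 state pairs: (0, p1), (1, p4), (5, p6).
P accepts in {0, 5} and Q accepts in {p1, p6}. In every reachable pair the two components are either both accepting — (0, p1), (5, p6) — or both non-accepting, so no string is accepted by exactly one of the machines: L(P) \ L(Q) and L(Q) \ L(P) are both empty.
Hence every string is accepted by P iff it is accepted by Q, and the two languages coincide.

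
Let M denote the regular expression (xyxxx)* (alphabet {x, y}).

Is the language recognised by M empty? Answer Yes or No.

The empty string ε matches the expression, so it belongs to L(M).
Since L(M) contains at least one string, it is not empty.

No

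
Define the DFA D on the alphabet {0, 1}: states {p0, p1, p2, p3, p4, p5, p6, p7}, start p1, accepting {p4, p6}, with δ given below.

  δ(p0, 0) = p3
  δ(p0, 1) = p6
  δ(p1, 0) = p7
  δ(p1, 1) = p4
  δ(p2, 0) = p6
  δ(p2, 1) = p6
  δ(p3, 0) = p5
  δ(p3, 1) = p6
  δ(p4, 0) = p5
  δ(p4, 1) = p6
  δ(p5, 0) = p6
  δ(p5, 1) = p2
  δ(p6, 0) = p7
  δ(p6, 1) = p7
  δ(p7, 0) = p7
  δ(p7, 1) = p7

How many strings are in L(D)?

The useful subgraph on states {p1, p2, p4, p5, p6} is acyclic, so L(D) is finite; the longest accepting path visits 5 useful states, giving maximum string length 4.
Counting accepting paths from p1 by length: 1 of length 1, 1 of length 2, 1 of length 3, 2 of length 4. Total 5.

5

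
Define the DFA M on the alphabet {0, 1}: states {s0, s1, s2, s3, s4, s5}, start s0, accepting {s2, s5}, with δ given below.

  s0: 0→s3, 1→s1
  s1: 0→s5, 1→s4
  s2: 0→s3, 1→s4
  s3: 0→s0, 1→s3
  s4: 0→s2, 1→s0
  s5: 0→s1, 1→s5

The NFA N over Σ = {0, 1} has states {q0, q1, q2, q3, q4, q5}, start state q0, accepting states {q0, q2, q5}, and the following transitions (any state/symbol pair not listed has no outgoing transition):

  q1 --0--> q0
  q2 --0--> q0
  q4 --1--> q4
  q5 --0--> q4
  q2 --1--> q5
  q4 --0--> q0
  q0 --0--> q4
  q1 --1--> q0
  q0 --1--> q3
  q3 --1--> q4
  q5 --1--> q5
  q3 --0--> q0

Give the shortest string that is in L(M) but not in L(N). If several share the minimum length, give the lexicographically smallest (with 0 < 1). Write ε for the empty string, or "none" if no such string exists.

The string 101 is accepted by M but not by N.
No shorter string lies in the difference, and 101 is the lexicographically first length-3 string in L(M) \ L(N).

101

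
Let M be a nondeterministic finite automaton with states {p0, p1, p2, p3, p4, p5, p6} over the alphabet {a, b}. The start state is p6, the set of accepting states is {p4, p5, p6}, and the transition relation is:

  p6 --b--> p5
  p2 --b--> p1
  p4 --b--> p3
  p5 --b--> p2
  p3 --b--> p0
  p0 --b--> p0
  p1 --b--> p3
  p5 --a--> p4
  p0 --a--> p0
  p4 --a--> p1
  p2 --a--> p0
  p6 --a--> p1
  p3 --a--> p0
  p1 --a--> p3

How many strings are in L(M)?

3

The useful subgraph on states {p4, p5, p6} is acyclic, so L(M) is finite; the longest accepting path visits 3 useful states, giving maximum string length 2.
Counting accepting paths from p6 by length: 1 of length 0, 1 of length 1, 1 of length 2. Total 3.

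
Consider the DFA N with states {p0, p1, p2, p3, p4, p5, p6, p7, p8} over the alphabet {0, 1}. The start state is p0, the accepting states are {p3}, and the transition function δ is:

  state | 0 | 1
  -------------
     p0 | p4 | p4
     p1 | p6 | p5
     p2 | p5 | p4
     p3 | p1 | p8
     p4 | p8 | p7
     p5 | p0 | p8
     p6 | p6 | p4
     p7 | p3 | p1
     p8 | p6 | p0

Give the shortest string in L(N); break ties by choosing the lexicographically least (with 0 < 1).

A breadth-first search from p0 reaches an accepting state first via the path p0 → p4 → p7 → p3 on input 010.
No string of length < 3 is accepted (BFS exhausts all shorter strings without reaching an accepting state), and 010 is the lexicographically least accepting string of length 3.

010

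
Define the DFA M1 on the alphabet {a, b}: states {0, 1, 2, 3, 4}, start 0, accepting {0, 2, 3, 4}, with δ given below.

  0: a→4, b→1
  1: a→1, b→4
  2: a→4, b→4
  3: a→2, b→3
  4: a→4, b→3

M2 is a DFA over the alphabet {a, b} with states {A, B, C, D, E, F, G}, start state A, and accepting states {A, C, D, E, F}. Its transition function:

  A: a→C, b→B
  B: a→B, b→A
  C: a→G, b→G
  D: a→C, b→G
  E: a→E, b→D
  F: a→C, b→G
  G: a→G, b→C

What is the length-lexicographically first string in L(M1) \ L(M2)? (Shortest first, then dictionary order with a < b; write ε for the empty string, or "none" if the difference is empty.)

The string aa is accepted by M1 but not by M2.
No shorter string lies in the difference, and aa is the lexicographically first length-2 string in L(M1) \ L(M2).

aa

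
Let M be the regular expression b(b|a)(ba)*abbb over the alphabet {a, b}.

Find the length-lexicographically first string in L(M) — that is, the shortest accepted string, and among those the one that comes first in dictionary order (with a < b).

baabbb

By inspection of the expression, no string of length less than 6 matches, and baabbb is the lexicographically first match of length 6.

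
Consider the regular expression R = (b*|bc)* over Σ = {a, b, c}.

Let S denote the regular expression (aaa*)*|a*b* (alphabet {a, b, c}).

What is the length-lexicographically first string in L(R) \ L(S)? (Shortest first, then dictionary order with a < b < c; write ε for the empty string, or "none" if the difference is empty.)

The string bc is accepted by R but not by S.
No shorter string lies in the difference, and bc is the lexicographically first length-2 string in L(R) \ L(S).

bc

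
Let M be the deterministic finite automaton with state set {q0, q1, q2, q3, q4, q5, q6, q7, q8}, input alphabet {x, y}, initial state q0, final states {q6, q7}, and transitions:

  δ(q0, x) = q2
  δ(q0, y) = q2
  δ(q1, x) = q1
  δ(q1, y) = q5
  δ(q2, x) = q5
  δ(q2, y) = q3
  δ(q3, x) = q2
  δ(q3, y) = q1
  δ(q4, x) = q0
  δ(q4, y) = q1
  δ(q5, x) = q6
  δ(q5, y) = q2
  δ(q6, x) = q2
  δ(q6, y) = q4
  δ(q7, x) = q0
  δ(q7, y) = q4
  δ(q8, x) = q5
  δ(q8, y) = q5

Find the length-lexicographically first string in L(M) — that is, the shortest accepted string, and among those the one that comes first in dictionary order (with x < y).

A breadth-first search from q0 reaches an accepting state first via the path q0 → q2 → q5 → q6 on input xxx.
No string of length < 3 is accepted (BFS exhausts all shorter strings without reaching an accepting state), and xxx is the lexicographically least accepting string of length 3.

xxx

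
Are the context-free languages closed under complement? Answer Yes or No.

CFLs are closed under union, so if they were also closed under complement they would be closed under intersection by De Morgan (L₁ ∩ L₂ is the complement of the union of the complements). But {aⁿbⁿcᵐ} ∩ {aᵐbⁿcⁿ} = {aⁿbⁿcⁿ} is not context-free although both operands are.

No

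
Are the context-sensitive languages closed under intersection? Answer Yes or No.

An LBA keeps a copy of the input on a second track, runs the LBA for L₁, and if that accepts restores the input and runs the LBA for L₂; linear space suffices, so L₁ ∩ L₂ is context-sensitive.
So the context-sensitive languages are closed under intersection.

Yes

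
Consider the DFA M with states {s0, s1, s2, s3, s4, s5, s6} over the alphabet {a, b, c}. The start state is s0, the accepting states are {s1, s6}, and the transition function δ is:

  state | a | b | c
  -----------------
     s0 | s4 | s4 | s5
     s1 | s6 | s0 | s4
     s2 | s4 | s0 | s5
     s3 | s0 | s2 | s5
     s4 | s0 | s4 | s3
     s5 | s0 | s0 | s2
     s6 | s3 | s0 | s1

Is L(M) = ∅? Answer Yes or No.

Yes

The states reachable from the start state are {s0, s2, s3, s4, s5}.
None of the accepting states {s1, s6} is reachable, so no string is accepted and L(M) = ∅.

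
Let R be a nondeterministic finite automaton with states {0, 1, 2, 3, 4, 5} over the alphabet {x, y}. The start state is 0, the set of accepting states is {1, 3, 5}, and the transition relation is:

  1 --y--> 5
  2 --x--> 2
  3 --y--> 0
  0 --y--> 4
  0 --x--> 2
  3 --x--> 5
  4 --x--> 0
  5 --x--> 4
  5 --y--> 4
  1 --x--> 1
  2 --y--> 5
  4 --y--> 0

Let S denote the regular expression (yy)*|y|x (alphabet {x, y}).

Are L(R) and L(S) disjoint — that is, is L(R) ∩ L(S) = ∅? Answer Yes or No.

Converting the expression S to a DFA (subset construction, then merging equivalent states) gives the minimal DFA with states {s0, s1, s2, s3, s4, s5}, start state s0, accepting states {s0, s1, s2, s4} and transitions s0: x→s1, y→s2; s1: x→s3, y→s3; s2: x→s3, y→s4; s3: x→s3, y→s3; s4: x→s3, y→s5; s5: x→s3, y→s4.
Exploring the product automaton R × S from the start pair (0, s0), following both machines on each input symbol, reaches 9 state pairs: (0, s0), (2, s1), (4, s2), (2, s3), (5, s3), (0, s3), (0, s4), (4, s3), (4, s5).
R accepts in {1, 3, 5} and S accepts in {s0, s1, s2, s4}; no reachable pair has both components accepting, so no string drives both machines to acceptance simultaneously and L(R) ∩ L(S) = ∅.
So no string is accepted by both, and the intersection is empty.

Yes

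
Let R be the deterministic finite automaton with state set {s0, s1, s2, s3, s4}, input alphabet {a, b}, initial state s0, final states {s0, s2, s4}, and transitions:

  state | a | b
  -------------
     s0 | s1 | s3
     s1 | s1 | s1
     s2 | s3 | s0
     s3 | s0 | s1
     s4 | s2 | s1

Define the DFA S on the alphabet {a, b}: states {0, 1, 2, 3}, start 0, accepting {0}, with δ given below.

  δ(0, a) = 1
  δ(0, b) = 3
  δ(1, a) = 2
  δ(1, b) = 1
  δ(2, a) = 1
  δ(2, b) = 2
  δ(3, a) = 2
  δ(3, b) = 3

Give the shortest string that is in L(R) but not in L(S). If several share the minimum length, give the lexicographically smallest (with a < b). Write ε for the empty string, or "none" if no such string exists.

The string ba is accepted by R but not by S.
No shorter string lies in the difference, and ba is the lexicographically first length-2 string in L(R) \ L(S).

ba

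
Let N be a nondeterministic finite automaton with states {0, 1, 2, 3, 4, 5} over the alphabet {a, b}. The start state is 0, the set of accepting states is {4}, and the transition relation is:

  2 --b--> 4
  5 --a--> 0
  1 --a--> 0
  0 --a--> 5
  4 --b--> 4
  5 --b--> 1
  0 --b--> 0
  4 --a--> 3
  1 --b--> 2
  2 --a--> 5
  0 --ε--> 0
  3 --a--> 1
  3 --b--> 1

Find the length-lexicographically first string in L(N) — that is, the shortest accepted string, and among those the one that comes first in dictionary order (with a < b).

abbb

A breadth-first search from 0 reaches an accepting state first via the path 0 → 5 → 1 → 2 → 4 on input abbb.
No string of length < 4 is accepted (BFS exhausts all shorter strings without reaching an accepting state), and abbb is the lexicographically least accepting string of length 4.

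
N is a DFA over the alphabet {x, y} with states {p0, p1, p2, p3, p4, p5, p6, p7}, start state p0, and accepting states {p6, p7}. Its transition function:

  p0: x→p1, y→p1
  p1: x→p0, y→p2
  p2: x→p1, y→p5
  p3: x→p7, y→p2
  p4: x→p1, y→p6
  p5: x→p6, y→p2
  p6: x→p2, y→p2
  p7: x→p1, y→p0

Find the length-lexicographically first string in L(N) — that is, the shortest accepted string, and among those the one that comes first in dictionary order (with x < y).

xyyx

A breadth-first search from p0 reaches an accepting state first via the path p0 → p1 → p2 → p5 → p6 on input xyyx.
No string of length < 4 is accepted (BFS exhausts all shorter strings without reaching an accepting state), and xyyx is the lexicographically least accepting string of length 4.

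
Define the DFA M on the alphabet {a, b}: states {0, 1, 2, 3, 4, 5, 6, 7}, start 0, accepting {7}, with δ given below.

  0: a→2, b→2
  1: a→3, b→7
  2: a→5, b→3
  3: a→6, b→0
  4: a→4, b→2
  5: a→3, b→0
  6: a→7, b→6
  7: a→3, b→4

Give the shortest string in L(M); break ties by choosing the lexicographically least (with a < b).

abaa

A breadth-first search from 0 reaches an accepting state first via the path 0 → 2 → 3 → 6 → 7 on input abaa.
No string of length < 4 is accepted (BFS exhausts all shorter strings without reaching an accepting state), and abaa is the lexicographically least accepting string of length 4.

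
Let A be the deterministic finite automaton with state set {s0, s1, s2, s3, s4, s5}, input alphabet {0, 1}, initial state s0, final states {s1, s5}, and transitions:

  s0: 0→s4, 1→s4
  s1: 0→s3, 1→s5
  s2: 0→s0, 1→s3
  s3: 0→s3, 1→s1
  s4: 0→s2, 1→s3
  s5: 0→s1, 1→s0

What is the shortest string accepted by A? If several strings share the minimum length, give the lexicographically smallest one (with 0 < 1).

A breadth-first search from s0 reaches an accepting state first via the path s0 → s4 → s3 → s1 on input 011.
No string of length < 3 is accepted (BFS exhausts all shorter strings without reaching an accepting state), and 011 is the lexicographically least accepting string of length 3.

011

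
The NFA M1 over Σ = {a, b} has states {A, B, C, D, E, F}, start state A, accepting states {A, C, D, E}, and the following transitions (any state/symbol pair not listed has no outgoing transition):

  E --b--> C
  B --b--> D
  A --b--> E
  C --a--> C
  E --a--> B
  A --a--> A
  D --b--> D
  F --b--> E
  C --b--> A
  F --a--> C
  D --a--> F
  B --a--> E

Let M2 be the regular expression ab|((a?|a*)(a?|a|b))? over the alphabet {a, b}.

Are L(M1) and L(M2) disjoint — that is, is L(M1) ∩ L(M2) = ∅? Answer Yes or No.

The empty string ε is accepted by both M1 and M2.
Hence L(M1) ∩ L(M2) ≠ ∅.

No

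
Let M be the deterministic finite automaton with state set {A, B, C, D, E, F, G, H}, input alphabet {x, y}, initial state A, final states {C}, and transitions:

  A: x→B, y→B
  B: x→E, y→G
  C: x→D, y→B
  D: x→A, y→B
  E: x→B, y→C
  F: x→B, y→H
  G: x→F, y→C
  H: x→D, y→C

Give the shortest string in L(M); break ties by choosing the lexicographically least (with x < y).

A breadth-first search from A reaches an accepting state first via the path A → B → E → C on input xxy.
No string of length < 3 is accepted (BFS exhausts all shorter strings without reaching an accepting state), and xxy is the lexicographically least accepting string of length 3.

xxy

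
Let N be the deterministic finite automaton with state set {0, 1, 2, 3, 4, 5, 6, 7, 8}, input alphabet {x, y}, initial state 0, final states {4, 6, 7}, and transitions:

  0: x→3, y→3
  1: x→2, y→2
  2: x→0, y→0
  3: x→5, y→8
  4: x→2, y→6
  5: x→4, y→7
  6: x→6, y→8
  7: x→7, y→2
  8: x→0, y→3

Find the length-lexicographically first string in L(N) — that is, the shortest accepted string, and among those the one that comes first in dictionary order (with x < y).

xxx

A breadth-first search from 0 reaches an accepting state first via the path 0 → 3 → 5 → 4 on input xxx.
No string of length < 3 is accepted (BFS exhausts all shorter strings without reaching an accepting state), and xxx is the lexicographically least accepting string of length 3.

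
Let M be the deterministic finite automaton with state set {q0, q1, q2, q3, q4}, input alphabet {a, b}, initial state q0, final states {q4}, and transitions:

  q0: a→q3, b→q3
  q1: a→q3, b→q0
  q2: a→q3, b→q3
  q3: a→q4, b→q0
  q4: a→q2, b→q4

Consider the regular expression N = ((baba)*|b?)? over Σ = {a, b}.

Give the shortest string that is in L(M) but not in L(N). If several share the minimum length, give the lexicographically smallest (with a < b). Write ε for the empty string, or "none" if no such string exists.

aa

The string aa is accepted by M but not by N.
No shorter string lies in the difference, and aa is the lexicographically first length-2 string in L(M) \ L(N).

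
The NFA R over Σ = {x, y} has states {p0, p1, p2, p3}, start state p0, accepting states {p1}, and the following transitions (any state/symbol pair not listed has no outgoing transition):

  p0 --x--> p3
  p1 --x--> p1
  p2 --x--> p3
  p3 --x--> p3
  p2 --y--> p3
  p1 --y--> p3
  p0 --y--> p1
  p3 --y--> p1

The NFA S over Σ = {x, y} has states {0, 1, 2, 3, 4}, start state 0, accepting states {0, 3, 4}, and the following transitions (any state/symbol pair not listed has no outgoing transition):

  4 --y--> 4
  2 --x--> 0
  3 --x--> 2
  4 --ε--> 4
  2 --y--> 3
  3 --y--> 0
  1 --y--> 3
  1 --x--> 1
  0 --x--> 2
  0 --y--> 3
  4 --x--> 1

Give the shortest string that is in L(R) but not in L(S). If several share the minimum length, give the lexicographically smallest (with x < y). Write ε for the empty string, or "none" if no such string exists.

yx

The string yx is accepted by R but not by S.
No shorter string lies in the difference, and yx is the lexicographically first length-2 string in L(R) \ L(S).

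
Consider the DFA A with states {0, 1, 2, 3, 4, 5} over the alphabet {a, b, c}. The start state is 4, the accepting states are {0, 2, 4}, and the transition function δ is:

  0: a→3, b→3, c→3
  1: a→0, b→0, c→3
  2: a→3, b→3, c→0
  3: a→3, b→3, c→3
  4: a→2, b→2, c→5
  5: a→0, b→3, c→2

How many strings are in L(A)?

The useful subgraph on states {0, 2, 4, 5} is acyclic, so L(A) is finite; the longest accepting path visits 4 useful states, giving maximum string length 3.
Counting accepting paths from 4 by length: 1 of length 0, 2 of length 1, 4 of length 2, 1 of length 3. Total 8.

8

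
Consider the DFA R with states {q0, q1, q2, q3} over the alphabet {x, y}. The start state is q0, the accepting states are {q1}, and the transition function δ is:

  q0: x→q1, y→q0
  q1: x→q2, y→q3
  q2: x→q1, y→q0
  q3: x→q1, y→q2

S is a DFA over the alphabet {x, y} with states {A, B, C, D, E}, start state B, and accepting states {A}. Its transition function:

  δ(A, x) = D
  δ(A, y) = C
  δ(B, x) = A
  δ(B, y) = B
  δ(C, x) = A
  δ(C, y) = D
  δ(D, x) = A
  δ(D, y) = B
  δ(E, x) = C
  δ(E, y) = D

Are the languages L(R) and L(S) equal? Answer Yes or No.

Yes

Exploring the product automaton R × S from the start pair (q0, B), following both machines on each input symbol, reaches 4 state pairs: (q0, B), (q1, A), (q2, D), (q3, C).
R accepts in {q1} and S accepts in {A}. In every reachable pair the two components are either both accepting — (q1, A) — or both non-accepting, so no string is accepted by exactly one of the machines: L(R) \ L(S) and L(S) \ L(R) are both empty.
Hence every string is accepted by R iff it is accepted by S, and the two languages coincide.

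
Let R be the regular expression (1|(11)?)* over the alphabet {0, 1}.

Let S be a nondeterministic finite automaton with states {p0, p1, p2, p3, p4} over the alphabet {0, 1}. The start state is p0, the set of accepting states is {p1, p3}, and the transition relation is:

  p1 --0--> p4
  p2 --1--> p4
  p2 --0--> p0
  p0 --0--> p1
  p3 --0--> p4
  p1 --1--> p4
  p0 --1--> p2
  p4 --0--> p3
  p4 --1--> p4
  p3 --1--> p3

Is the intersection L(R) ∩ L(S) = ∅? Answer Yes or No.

Converting the expression R to a DFA (subset construction, then merging equivalent states) gives the minimal DFA with states {r0, r1}, start state r0, accepting states {r0} and transitions r0: 0→r1, 1→r0; r1: 0→r1, 1→r1.
Exploring the product automaton R × S from the start pair (r0, p0), following both machines on each input symbol, reaches 8 state pairs: (r0, p0), (r1, p1), (r0, p2), (r1, p4), (r1, p0), (r0, p4), (r1, p3), (r1, p2).
R accepts in {r0} and S accepts in {p1, p3}; no reachable pair has both components accepting, so no string drives both machines to acceptance simultaneously and L(R) ∩ L(S) = ∅.
So no string is accepted by both, and the intersection is empty.

Yes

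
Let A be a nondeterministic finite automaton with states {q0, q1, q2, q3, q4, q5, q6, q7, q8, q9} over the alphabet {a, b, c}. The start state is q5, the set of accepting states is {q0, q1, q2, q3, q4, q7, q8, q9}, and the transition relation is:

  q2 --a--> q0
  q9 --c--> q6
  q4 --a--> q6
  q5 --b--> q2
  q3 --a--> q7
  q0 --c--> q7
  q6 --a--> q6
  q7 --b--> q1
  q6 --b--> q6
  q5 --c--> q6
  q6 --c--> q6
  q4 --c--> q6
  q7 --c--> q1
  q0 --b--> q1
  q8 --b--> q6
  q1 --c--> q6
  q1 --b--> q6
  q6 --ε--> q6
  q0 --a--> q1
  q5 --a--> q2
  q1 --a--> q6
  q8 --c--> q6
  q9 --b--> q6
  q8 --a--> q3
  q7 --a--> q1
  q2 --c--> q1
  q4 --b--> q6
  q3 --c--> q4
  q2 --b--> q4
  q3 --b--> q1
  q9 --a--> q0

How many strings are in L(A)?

The useful subgraph on states {q0, q1, q2, q4, q5, q7} is acyclic, so L(A) is finite; the longest accepting path visits 5 useful states, giving maximum string length 4.
Counting accepting paths from q5 by length: 2 of length 1, 6 of length 2, 6 of length 3, 6 of length 4. Total 20.

20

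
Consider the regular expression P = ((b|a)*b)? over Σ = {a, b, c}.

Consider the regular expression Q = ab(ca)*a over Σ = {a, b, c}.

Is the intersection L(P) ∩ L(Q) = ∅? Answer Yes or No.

Converting the expression P to a DFA (subset construction, then merging equivalent states) gives the minimal DFA with states {p0, p1, p2}, start state p0, accepting states {p0} and transitions p0: a→p1, b→p0, c→p2; p1: a→p1, b→p0, c→p2; p2: a→p2, b→p2, c→p2.
Converting the expression Q to a DFA (subset construction, then merging equivalent states) gives the minimal DFA with states {q0, q1, q2, q3, q4, q5}, start state q0, accepting states {q4} and transitions q0: a→q1, b→q2, c→q2; q1: a→q2, b→q3, c→q2; q2: a→q2, b→q2, c→q2; q3: a→q4, b→q2, c→q5; q4: a→q2, b→q2, c→q2; q5: a→q3, b→q2, c→q2.
Exploring the product automaton P × Q from the start pair (p0, q0), following both machines on each input symbol, reaches 10 state pairs: (p0, q0), (p1, q1), (p0, q2), (p2, q2), (p1, q2), (p0, q3), (p1, q4), (p2, q5), (p2, q3), (p2, q4).
P accepts in {p0} and Q accepts in {q4}; no reachable pair has both components accepting, so no string drives both machines to acceptance simultaneously and L(P) ∩ L(Q) = ∅.
So no string is accepted by both, and the intersection is empty.

Yes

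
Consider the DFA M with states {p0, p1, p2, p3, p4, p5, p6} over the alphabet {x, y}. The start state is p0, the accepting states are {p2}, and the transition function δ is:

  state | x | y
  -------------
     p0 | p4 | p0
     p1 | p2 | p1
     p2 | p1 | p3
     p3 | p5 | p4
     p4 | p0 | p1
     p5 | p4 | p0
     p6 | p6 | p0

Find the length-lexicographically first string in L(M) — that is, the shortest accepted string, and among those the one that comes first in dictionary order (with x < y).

xyx

A breadth-first search from p0 reaches an accepting state first via the path p0 → p4 → p1 → p2 on input xyx.
No string of length < 3 is accepted (BFS exhausts all shorter strings without reaching an accepting state), and xyx is the lexicographically least accepting string of length 3.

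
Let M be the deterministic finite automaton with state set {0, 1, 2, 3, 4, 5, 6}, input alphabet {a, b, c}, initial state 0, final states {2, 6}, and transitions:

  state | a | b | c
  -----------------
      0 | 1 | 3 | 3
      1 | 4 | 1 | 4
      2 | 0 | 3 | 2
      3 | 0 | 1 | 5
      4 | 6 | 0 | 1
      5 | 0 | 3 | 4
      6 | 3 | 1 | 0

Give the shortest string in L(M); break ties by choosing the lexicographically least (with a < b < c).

A breadth-first search from 0 reaches an accepting state first via the path 0 → 1 → 4 → 6 on input aaa.
No string of length < 3 is accepted (BFS exhausts all shorter strings without reaching an accepting state), and aaa is the lexicographically least accepting string of length 3.

aaa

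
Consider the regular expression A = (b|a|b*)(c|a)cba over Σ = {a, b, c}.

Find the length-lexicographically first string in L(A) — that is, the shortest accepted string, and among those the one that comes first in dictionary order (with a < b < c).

acba

By inspection of the expression, no string of length less than 4 matches, and acba is the lexicographically first match of length 4.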